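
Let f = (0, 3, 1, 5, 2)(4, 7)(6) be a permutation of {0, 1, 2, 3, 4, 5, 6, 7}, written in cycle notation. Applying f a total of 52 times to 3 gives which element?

5

3 lies in the 5-cycle (0, 3, 1, 5, 2).
Since the cycle has length 5, f^52 acts on it the same as f^2 (52 mod 5 = 2).
Stepping 2 places around the cycle: 3 → 1 → 5.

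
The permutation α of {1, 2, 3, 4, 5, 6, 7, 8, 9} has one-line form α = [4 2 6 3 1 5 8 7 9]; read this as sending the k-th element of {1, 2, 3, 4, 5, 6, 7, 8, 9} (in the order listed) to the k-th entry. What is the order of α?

10

Writing α as disjoint cycles, the cycle lengths are 5, 2, 1, 1.
Since disjoint cycles commute, ord(α) = lcm(5, 2) = 10.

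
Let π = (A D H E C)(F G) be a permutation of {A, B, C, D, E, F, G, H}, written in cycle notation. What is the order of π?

The disjoint cycles have lengths 5, 2, 1.
The order is lcm(5, 2) = 10.

10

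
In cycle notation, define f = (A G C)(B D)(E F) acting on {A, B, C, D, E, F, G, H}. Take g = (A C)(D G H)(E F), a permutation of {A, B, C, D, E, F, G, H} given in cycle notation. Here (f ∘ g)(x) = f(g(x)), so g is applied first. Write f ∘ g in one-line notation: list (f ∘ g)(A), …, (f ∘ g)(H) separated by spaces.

(f ∘ g)(x) = f(g(x)). Computing each image: f(g(A)) = f(C) = A, f(g(B)) = f(B) = D, f(g(C)) = f(A) = G, f(g(D)) = f(G) = C, f(g(E)) = f(F) = E, f(g(F)) = f(E) = F, f(g(G)) = f(H) = H, f(g(H)) = f(D) = B.
Hence f ∘ g = [A D G C E F H B].

A D G C E F H B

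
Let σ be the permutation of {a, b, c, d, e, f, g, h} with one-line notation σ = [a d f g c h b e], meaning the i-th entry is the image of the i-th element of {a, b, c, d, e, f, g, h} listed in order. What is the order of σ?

Decomposing into disjoint cycles gives cycle lengths 4, 3, 1.
Since disjoint cycles commute, ord(σ) = lcm(4, 3) = 12.

12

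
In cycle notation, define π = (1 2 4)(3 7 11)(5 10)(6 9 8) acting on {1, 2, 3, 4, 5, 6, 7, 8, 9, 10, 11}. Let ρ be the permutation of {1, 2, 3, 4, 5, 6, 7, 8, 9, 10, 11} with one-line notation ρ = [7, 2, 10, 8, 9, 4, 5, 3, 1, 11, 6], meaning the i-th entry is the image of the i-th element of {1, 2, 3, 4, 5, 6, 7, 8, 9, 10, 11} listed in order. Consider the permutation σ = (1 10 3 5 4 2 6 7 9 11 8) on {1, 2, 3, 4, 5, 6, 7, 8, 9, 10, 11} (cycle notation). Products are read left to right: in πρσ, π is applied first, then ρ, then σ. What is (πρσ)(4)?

9

(πρσ)(4) = σ(ρ(π(4))). π(4) = 1, then ρ(1) = 7, then σ(7) = 9, so the result is 9.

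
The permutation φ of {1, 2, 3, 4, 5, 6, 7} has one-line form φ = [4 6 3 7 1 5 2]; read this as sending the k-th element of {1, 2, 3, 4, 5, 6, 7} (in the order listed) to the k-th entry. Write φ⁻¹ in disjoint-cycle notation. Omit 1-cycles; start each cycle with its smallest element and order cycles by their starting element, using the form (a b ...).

(1 5 6 2 7 4)

The cycle decomposition of φ is (1 4 7 2 6 5).
Reversing each cycle (and rotating so the smallest element leads) gives φ⁻¹ = (1 5 6 2 7 4).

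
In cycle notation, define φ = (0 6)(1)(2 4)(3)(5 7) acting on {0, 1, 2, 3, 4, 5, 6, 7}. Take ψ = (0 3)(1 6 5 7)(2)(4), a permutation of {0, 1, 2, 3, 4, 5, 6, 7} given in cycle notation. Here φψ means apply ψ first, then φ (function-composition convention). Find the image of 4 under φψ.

First apply ψ: ψ(4) = 4, then φ(4) = 2. Thus (φψ)(4) = 2.

2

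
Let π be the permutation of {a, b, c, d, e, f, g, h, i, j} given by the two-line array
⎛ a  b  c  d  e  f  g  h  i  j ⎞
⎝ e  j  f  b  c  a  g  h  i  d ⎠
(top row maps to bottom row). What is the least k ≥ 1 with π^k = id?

12

Writing π as disjoint cycles, the cycle lengths are 4, 3, 1, 1, 1.
The order is lcm(4, 3) = 12.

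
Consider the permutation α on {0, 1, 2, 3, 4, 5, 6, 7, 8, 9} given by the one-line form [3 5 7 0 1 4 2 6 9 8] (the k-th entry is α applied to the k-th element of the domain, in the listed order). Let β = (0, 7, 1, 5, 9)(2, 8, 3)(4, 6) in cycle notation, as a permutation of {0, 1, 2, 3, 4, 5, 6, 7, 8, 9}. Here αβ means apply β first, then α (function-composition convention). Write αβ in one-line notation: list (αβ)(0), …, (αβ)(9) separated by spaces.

6 4 9 7 2 8 1 5 0 3

(αβ)(x) = α(β(x)). Computing each image: α(β(0)) = α(7) = 6, α(β(1)) = α(5) = 4, α(β(2)) = α(8) = 9, α(β(3)) = α(2) = 7, α(β(4)) = α(6) = 2, α(β(5)) = α(9) = 8, α(β(6)) = α(4) = 1, α(β(7)) = α(1) = 5, α(β(8)) = α(3) = 0, α(β(9)) = α(0) = 3.
Hence αβ = [6 4 9 7 2 8 1 5 0 3].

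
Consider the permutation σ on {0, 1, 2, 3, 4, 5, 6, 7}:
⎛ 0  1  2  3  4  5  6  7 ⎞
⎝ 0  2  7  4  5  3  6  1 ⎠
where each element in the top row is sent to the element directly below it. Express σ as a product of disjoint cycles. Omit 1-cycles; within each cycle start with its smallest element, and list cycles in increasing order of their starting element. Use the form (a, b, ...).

(1, 2, 7)(3, 4, 5)

From 1: 1 → 2 → 7 → 1, closing the cycle (1, 2, 7).
Repeating from the next unused element and collecting all non-trivial cycles gives (1, 2, 7)(3, 4, 5).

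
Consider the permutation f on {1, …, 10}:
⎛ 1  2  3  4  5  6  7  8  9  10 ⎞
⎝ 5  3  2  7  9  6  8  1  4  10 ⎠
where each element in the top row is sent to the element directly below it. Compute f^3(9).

Tracing 9 → 4 → … returns to 9 after 6 steps, so 9 lies in a 6-cycle (1, 5, 9, 4, 7, 8).
Stepping 3 places around the cycle: 9 → 4 → 7 → 8.

8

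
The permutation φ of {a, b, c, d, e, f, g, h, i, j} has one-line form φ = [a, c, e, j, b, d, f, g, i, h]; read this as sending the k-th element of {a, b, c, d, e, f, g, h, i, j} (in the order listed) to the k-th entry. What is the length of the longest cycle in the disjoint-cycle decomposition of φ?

5

Decomposing into disjoint cycles gives (b c e)(d j h g f); the longest has length 5.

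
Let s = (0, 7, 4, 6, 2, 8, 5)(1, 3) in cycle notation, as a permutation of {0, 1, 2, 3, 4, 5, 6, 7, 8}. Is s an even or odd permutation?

The cycle lengths are 7, 2.
A cycle is odd iff its length is even; s has 1 even-length cycle, so sgn(s) = (−1)^1 and s is odd.

odd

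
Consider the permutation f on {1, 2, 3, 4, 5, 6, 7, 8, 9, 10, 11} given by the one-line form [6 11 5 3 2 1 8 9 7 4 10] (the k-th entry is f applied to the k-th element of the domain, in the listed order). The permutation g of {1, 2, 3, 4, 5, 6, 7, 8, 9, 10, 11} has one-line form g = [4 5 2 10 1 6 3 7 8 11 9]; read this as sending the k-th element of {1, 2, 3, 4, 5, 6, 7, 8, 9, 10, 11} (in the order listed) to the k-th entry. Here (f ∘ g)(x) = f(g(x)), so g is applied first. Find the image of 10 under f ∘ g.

10

First apply g: g(10) = 11, then f(11) = 10. Thus (f ∘ g)(10) = 10.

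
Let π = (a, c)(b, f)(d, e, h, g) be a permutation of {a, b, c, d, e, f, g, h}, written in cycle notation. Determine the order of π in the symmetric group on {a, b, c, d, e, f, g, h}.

4

The cycle type of π is (4, 2, 2).
The order of π is the least common multiple of its cycle lengths: lcm(4, 2, 2) = 4.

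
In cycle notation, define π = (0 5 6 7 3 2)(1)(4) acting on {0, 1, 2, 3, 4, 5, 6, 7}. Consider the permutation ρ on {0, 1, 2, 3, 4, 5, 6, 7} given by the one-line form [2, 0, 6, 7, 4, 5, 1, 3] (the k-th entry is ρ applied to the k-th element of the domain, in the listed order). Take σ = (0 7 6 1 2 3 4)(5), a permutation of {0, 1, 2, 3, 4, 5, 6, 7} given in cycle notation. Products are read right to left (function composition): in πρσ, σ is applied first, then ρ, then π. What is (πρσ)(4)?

0

Chase 4: σ(4) = 0; ρ(0) = 2; π(2) = 0. Hence (πρσ)(4) = 0.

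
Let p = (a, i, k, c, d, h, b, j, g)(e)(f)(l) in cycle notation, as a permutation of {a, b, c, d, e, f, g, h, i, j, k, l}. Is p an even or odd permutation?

even

The cycle lengths are 9, 1, 1, 1.
A cycle of length ℓ contributes ℓ−1 transpositions, so p is a product of 8 transpositions — even.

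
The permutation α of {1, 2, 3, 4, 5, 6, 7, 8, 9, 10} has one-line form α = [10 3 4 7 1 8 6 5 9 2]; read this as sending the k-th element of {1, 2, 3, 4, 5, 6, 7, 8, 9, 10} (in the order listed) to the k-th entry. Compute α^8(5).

8

Tracing 5 → 1 → … returns to 5 after 9 steps, so 5 lies in a 9-cycle (1, 10, 2, 3, 4, 7, 6, 8, 5).
Advancing 8 steps from 5: 5 → 1 → 10 → 2 → 3 → 4 → 7 → 6 → 8.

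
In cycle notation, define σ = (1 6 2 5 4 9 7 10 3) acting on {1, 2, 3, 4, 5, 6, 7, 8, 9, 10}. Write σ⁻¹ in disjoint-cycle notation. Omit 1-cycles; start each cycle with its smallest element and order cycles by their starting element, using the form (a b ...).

If σ sends a → b within a cycle, σ⁻¹ sends b → a; equivalently, reverse each cycle.
Reversing each cycle of σ and rotating so the smallest element leads gives (1 3 10 7 9 4 5 2 6).

(1 3 10 7 9 4 5 2 6)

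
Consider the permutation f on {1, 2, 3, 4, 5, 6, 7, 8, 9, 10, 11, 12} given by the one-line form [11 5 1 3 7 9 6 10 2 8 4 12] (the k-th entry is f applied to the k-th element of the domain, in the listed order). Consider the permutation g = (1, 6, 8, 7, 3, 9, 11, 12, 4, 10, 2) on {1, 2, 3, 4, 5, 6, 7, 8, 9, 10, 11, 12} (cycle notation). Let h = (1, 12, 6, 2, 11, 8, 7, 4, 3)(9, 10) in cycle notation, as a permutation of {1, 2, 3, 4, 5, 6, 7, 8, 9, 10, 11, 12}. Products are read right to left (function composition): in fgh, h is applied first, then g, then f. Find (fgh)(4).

2

(fgh)(4) = f(g(h(4))). h(4) = 3, then g(3) = 9, then f(9) = 2, so the result is 2.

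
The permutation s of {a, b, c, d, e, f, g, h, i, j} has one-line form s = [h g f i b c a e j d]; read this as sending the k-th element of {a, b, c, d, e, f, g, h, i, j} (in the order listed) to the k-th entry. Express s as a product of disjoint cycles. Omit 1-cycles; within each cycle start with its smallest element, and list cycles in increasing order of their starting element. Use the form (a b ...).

(a h e b g)(c f)(d i j)

Start at a and follow images: a → h → e → b → g → a, giving the cycle (a h e b g).
Repeating from the next unused element and collecting all non-trivial cycles gives (a h e b g)(c f)(d i j).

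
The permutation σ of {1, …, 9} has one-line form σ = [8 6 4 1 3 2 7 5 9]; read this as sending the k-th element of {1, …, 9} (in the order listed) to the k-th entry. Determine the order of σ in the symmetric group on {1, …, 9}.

10

Writing σ as disjoint cycles, the cycle lengths are 5, 2, 1, 1.
The order of σ is the least common multiple of its cycle lengths: lcm(5, 2) = 10.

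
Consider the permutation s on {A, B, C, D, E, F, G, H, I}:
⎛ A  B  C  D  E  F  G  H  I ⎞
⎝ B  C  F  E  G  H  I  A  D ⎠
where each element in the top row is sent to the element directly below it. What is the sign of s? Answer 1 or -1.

-1

In disjoint-cycle form the cycle lengths are 5, 4.
A cycle is odd iff its length is even; s has 1 even-length cycle, so sgn(s) = (−1)^1 and s is odd.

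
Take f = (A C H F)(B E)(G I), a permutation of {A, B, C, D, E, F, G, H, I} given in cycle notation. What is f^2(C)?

C lies in the 4-cycle (A C H F).
Advancing 2 steps from C: C → H → F.

F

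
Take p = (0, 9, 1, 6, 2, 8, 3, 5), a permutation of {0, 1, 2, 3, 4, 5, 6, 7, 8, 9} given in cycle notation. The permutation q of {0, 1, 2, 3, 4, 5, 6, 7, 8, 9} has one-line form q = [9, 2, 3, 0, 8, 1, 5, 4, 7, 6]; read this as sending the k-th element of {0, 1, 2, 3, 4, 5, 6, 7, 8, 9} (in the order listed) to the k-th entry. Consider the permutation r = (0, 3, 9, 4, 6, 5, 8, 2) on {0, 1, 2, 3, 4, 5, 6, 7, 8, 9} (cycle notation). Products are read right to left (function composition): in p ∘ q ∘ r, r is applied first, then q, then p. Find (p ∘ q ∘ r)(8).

Apply the permutations in order: r(8) = 2, then q(2) = 3, then p(3) = 5. So (p ∘ q ∘ r)(8) = 5.

5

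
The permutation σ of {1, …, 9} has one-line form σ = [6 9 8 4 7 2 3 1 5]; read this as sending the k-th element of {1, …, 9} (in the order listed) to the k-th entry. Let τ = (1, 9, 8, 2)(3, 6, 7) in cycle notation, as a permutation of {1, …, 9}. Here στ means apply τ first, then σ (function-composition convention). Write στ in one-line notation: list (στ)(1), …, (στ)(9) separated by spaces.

(στ)(x) = σ(τ(x)). Computing each image: σ(τ(1)) = σ(9) = 5, σ(τ(2)) = σ(1) = 6, σ(τ(3)) = σ(6) = 2, σ(τ(4)) = σ(4) = 4, σ(τ(5)) = σ(5) = 7, σ(τ(6)) = σ(7) = 3, σ(τ(7)) = σ(3) = 8, σ(τ(8)) = σ(2) = 9, σ(τ(9)) = σ(8) = 1.
Hence στ = [5 6 2 4 7 3 8 9 1].

5 6 2 4 7 3 8 9 1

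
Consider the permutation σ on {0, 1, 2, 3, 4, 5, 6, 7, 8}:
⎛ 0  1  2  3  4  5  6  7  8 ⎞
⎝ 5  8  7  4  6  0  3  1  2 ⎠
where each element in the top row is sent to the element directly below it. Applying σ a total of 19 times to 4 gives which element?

Tracing 4 → 6 → … returns to 4 after 3 steps, so 4 lies in a 3-cycle (3 4 6).
Powers repeat with period 3 on this cycle, and 19 mod 3 = 1, so σ^19(4) = σ^1(4).
Stepping 1 place around the cycle: 4 → 6.

6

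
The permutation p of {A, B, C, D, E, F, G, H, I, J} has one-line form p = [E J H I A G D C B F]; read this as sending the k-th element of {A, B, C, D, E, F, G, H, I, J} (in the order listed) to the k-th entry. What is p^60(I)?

Tracing I → B → … returns to I after 6 steps, so I lies in a 6-cycle (B J F G D I).
Powers repeat with period 6 on this cycle, and 60 mod 6 = 0, so p^60(I) = p^0(I).
So p^60(I) = I.

I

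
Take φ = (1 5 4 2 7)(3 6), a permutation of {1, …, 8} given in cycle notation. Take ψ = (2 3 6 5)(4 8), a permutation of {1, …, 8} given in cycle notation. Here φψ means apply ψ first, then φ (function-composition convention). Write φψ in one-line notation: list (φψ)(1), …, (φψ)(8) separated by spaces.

Chase each element through ψ then φ: 1 → 1 → 5; 2 → 3 → 6; 3 → 6 → 3; 4 → 8 → 8; 5 → 2 → 7; 6 → 5 → 4; 7 → 7 → 1; 8 → 4 → 2.
Collecting the images, φψ = [5 6 3 8 7 4 1 2].

5 6 3 8 7 4 1 2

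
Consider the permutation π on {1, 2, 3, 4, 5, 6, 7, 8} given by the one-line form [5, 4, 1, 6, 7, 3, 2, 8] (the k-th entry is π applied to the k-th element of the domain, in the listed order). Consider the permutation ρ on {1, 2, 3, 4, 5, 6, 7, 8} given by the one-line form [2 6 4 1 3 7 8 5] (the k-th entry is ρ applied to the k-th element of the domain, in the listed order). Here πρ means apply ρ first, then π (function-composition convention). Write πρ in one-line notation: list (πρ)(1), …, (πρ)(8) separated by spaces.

4 3 6 5 1 2 8 7

For each element, apply ρ then π: 1 → 2 → 4; 2 → 6 → 3; 3 → 4 → 6; 4 → 1 → 5; 5 → 3 → 1; 6 → 7 → 2; 7 → 8 → 8; 8 → 5 → 7.
Collecting the images, πρ = [4 3 6 5 1 2 8 7].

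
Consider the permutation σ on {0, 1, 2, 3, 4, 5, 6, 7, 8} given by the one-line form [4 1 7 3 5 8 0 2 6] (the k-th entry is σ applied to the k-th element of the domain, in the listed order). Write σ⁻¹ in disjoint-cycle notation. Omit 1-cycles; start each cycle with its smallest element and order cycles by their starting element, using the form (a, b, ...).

The cycle decomposition of σ is (0, 4, 5, 8, 6)(2, 7).
The inverse reverses every cycle; in canonical form, σ⁻¹ = (0, 6, 8, 5, 4)(2, 7).

(0, 6, 8, 5, 4)(2, 7)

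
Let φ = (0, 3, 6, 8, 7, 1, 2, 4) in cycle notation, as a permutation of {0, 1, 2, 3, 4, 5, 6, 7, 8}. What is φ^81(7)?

7 lies in the 8-cycle (0, 3, 6, 8, 7, 1, 2, 4).
Since the cycle has length 8, φ^81 acts on it the same as φ^1 (81 mod 8 = 1).
Stepping 1 place around the cycle: 7 → 1.

1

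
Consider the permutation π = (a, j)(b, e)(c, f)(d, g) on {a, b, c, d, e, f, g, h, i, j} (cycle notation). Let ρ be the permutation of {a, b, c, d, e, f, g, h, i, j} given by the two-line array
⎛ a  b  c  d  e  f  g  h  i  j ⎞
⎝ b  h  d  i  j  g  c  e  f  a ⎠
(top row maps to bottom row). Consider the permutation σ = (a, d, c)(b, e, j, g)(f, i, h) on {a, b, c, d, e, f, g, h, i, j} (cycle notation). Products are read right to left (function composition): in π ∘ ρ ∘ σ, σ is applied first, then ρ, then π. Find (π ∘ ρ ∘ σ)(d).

Chase d: σ(d) = c; ρ(c) = d; π(d) = g. Hence (π ∘ ρ ∘ σ)(d) = g.

g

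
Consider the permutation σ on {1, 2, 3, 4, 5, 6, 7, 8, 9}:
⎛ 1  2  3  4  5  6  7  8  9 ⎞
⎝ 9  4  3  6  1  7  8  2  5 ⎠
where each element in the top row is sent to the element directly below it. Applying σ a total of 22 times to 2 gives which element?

Tracing 2 → 4 → … returns to 2 after 5 steps, so 2 lies in a 5-cycle (2 4 6 7 8).
Powers repeat with period 5 on this cycle, and 22 mod 5 = 2, so σ^22(2) = σ^2(2).
Stepping 2 places around the cycle: 2 → 4 → 6.

6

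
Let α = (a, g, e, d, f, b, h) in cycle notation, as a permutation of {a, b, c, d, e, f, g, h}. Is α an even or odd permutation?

even

The cycle lengths are 7, 1.
A cycle of length ℓ contributes ℓ−1 transpositions, so α is a product of 6 transpositions — even.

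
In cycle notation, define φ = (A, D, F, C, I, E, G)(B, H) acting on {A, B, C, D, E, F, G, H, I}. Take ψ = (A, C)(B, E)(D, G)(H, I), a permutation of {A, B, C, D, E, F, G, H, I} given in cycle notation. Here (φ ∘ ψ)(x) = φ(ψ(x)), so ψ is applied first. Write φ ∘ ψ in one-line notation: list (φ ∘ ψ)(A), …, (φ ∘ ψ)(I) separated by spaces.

I G D A H C F E B

Chase each element through ψ then φ: A → C → I; B → E → G; C → A → D; D → G → A; E → B → H; F → F → C; G → D → F; H → I → E; I → H → B.
Collecting the images, φ ∘ ψ = [I G D A H C F E B].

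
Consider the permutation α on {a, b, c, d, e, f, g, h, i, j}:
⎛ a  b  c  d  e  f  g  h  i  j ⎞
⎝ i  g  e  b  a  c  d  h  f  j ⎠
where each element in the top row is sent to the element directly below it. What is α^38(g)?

Tracing g → d → … returns to g after 3 steps, so g lies in a 3-cycle (b, g, d).
Powers repeat with period 3 on this cycle, and 38 mod 3 = 2, so α^38(g) = α^2(g).
Stepping 2 places around the cycle: g → d → b.

b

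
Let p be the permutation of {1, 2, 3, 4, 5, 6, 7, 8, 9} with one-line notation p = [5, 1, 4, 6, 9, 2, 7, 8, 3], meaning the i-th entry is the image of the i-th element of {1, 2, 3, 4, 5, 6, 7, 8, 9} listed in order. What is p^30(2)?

5

Tracing 2 → 1 → … returns to 2 after 7 steps, so 2 lies in a 7-cycle (1 5 9 3 4 6 2).
Powers repeat with period 7 on this cycle, and 30 mod 7 = 2, so p^30(2) = p^2(2).
Advancing 2 steps from 2: 2 → 1 → 5.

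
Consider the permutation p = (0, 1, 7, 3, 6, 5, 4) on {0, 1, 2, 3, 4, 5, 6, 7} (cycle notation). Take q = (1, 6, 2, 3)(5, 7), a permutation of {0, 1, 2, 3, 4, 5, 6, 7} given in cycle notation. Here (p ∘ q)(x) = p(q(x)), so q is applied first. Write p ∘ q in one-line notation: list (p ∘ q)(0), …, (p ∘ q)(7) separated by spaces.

1 5 6 7 0 3 2 4

(p ∘ q)(x) = p(q(x)). Computing each image: p(q(0)) = p(0) = 1, p(q(1)) = p(6) = 5, p(q(2)) = p(3) = 6, p(q(3)) = p(1) = 7, p(q(4)) = p(4) = 0, p(q(5)) = p(7) = 3, p(q(6)) = p(2) = 2, p(q(7)) = p(5) = 4.
Hence p ∘ q = [1 5 6 7 0 3 2 4].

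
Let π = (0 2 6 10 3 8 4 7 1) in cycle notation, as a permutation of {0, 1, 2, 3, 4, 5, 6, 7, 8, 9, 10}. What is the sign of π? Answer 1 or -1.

1

The cycle lengths are 9, 1, 1.
A cycle is odd iff its length is even; π has 0 even-length cycles, so sgn(π) = (−1)^0 and π is even.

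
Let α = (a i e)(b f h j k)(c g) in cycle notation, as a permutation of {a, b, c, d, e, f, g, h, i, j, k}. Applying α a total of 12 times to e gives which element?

e

e lies in the 3-cycle (a i e).
Powers repeat with period 3 on this cycle, and 12 mod 3 = 0, so α^12(e) = α^0(e).
So α^12(e) = e.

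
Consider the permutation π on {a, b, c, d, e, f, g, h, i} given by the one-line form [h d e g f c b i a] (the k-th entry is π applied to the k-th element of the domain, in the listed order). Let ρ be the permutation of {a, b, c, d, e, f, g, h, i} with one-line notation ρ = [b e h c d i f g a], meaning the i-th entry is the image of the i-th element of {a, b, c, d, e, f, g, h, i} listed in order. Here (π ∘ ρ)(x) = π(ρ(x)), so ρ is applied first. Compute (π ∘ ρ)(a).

ρ(a) = b, then π(b) = d; composing gives (π ∘ ρ)(a) = d.

d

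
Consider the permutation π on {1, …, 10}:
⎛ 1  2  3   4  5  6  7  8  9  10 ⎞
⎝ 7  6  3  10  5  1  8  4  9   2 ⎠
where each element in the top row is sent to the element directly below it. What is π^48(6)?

Tracing 6 → 1 → … returns to 6 after 7 steps, so 6 lies in a 7-cycle (1, 7, 8, 4, 10, 2, 6).
On a 7-cycle, π^7 is the identity, so π^48 = π^6 there (48 ≡ 6 mod 7).
Stepping 6 places around the cycle: 6 → 1 → 7 → 8 → 4 → 10 → 2.

2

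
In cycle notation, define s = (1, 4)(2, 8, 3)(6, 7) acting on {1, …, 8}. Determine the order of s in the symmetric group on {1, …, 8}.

The disjoint cycles have lengths 3, 2, 2, 1.
The order of s is the least common multiple of its cycle lengths: lcm(3, 2, 2) = 6.

6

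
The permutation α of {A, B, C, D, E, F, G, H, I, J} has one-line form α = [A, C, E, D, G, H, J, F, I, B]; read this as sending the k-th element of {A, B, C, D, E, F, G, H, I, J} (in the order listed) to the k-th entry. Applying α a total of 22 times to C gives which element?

Tracing C → E → … returns to C after 5 steps, so C lies in a 5-cycle (B C E G J).
Powers repeat with period 5 on this cycle, and 22 mod 5 = 2, so α^22(C) = α^2(C).
Stepping 2 places around the cycle: C → E → G.

G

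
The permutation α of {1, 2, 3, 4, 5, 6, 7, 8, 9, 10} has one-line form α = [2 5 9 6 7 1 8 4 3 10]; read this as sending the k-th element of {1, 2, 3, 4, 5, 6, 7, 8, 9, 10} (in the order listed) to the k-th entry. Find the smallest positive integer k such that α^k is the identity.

Decomposing into disjoint cycles gives cycle lengths 7, 2, 1.
The order of α is the least common multiple of its cycle lengths: lcm(7, 2) = 14.

14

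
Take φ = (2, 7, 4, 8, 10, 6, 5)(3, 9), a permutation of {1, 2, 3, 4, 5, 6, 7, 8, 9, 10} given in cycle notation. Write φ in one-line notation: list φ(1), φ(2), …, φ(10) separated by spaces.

1 7 9 8 2 5 4 10 3 6

Each element maps to the next entry in its cycle (wrapping to the front): 1→1, 2→7, 3→9, 4→8, 5→2, 6→5, 7→4, 8→10, 9→3, 10→6.
Listing these in domain order gives 1 7 9 8 2 5 4 10 3 6.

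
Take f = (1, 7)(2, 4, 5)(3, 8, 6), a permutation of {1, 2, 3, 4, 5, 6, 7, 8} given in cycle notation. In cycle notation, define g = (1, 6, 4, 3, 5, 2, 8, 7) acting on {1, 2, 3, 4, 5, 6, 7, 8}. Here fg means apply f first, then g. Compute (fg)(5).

8

(fg)(5) = g(f(5)). f(5) = 2, then g(2) = 8. So (fg)(5) = 8.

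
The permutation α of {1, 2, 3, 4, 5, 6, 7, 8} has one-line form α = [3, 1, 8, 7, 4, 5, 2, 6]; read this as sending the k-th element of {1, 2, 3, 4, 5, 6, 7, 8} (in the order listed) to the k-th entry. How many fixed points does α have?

No element satisfies α(x) = x, so there are 0 fixed points.

0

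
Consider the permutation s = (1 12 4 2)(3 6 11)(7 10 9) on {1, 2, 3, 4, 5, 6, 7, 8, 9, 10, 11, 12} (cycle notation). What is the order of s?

12

The cycle type of s is (4, 3, 3, 1, 1).
Since disjoint cycles commute, ord(s) = lcm(4, 3, 3) = 12.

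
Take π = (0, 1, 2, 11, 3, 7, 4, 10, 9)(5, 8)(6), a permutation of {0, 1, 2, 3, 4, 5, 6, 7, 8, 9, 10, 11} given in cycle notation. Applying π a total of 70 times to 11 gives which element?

11 lies in the 9-cycle (0, 1, 2, 11, 3, 7, 4, 10, 9).
Since the cycle has length 9, π^70 acts on it the same as π^7 (70 mod 9 = 7).
Stepping 7 places around the cycle: 11 → 3 → 7 → 4 → 10 → 9 → 0 → 1.

1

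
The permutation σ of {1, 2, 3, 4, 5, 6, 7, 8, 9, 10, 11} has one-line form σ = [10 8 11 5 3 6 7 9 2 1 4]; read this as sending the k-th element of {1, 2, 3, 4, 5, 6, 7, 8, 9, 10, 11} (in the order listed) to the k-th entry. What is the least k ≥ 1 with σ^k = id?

Writing σ as disjoint cycles, the cycle lengths are 4, 3, 2, 1, 1.
The order is lcm(4, 3, 2) = 12.

12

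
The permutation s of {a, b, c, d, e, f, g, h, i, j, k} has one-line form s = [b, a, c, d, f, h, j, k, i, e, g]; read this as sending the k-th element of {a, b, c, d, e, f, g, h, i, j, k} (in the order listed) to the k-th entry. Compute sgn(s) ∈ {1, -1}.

In disjoint-cycle form the cycle lengths are 6, 2, 1, 1, 1.
A cycle of length ℓ contributes ℓ−1 transpositions, so s is a product of 5 + 1 = 6 transpositions — even.

1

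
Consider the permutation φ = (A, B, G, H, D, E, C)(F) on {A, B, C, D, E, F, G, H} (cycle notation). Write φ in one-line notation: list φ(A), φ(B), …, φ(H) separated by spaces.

Each element maps to the next entry in its cycle (wrapping to the front): A↦B, B↦G, C↦A, D↦E, E↦C, F↦F, G↦H, H↦D.
So the one-line form is B G A E C F H D.

B G A E C F H D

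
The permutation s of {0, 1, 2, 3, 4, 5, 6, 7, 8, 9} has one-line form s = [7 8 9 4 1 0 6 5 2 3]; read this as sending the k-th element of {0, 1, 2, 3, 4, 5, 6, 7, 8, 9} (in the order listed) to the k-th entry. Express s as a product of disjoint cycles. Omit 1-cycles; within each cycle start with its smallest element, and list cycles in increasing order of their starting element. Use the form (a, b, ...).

Iterating s from 0 gives 0 → 7 → 5 → 0; that is the 3-cycle (0, 7, 5).
Continuing from each remaining unvisited element yields (0, 7, 5)(1, 8, 2, 9, 3, 4).

(0, 7, 5)(1, 8, 2, 9, 3, 4)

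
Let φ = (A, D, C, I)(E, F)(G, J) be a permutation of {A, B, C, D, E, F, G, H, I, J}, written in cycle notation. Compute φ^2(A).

A lies in the 4-cycle (A, D, C, I).
Stepping 2 places around the cycle: A → D → C.

C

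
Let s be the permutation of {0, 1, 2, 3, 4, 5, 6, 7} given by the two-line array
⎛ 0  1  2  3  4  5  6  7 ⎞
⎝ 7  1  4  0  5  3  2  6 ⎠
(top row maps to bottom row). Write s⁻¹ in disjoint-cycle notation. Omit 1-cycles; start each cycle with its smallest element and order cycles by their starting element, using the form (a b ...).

The cycle decomposition of s is (0 7 6 2 4 5 3).
Reversing each cycle (and rotating so the smallest element leads) gives s⁻¹ = (0 3 5 4 2 6 7).

(0 3 5 4 2 6 7)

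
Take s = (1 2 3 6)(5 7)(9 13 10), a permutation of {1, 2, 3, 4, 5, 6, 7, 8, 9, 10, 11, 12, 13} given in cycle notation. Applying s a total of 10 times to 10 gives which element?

10 lies in the 3-cycle (9 13 10).
On a 3-cycle, s^3 is the identity, so s^10 = s^1 there (10 ≡ 1 mod 3).
Stepping 1 place around the cycle: 10 → 9.

9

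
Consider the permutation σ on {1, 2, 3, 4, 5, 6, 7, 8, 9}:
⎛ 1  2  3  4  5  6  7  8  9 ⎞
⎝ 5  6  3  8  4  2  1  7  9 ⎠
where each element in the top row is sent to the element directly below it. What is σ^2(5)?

Tracing 5 → 4 → … returns to 5 after 5 steps, so 5 lies in a 5-cycle (1 5 4 8 7).
Advancing 2 steps from 5: 5 → 4 → 8.

8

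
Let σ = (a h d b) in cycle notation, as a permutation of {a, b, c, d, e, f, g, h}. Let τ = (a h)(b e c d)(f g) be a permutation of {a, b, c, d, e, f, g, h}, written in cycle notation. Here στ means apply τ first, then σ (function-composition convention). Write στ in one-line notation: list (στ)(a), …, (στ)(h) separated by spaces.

Chase each element through τ then σ: a → h → d; b → e → e; c → d → b; d → b → a; e → c → c; f → g → g; g → f → f; h → a → h.
Collecting the images, στ = [d e b a c g f h].

d e b a c g f h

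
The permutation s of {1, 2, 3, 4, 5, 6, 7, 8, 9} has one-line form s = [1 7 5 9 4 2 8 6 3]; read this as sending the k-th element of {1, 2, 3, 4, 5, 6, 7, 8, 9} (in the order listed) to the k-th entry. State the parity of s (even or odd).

even

In disjoint-cycle form the cycle lengths are 4, 4, 1.
A cycle is odd iff its length is even; s has 2 even-length cycles, so sgn(s) = (−1)^2 and s is even.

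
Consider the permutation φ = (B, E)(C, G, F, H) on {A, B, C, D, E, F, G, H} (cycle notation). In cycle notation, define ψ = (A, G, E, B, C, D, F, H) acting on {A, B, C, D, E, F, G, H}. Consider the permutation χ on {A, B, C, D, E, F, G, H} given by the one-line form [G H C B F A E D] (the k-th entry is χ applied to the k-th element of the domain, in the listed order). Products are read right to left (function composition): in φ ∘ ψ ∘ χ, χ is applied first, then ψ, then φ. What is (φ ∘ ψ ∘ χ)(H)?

H

Apply the permutations in order: χ(H) = D, then ψ(D) = F, then φ(F) = H. So (φ ∘ ψ ∘ χ)(H) = H.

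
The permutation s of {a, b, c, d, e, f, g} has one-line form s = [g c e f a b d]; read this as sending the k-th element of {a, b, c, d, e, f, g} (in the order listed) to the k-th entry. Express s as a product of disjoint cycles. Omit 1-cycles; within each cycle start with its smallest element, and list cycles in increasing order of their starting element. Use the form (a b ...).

(a g d f b c e)

Iterating s from a gives a → g → d → f → b → c → e → a; that is the 7-cycle (a g d f b c e).
Continuing from each remaining unvisited element yields (a g d f b c e).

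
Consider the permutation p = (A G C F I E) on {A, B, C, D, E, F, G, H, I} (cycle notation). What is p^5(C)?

C lies in the 6-cycle (A G C F I E).
Stepping 5 places around the cycle: C → F → I → E → A → G.

G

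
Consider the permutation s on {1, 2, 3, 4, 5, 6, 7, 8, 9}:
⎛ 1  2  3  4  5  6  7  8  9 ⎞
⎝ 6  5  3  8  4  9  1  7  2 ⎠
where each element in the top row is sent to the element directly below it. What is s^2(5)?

8

Tracing 5 → 4 → … returns to 5 after 8 steps, so 5 lies in an 8-cycle (1, 6, 9, 2, 5, 4, 8, 7).
Stepping 2 places around the cycle: 5 → 4 → 8.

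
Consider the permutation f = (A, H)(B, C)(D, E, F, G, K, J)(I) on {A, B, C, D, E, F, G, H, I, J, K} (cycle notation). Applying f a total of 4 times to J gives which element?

G

J lies in the 6-cycle (D, E, F, G, K, J).
Advancing 4 steps from J: J → D → E → F → G.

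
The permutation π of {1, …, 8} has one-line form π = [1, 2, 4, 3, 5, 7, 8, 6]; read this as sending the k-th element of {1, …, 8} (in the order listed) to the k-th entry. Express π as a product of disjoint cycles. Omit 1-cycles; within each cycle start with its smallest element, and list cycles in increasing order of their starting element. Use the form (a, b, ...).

(3, 4)(6, 7, 8)

From 3: 3 → 4 → 3, closing the cycle (3, 4).
Repeating from the next unused element and collecting all non-trivial cycles gives (3, 4)(6, 7, 8).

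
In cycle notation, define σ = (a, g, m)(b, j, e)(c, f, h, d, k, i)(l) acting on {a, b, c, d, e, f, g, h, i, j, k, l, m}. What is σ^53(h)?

h lies in the 6-cycle (c, f, h, d, k, i).
Since the cycle has length 6, σ^53 acts on it the same as σ^5 (53 mod 6 = 5).
Advancing 5 steps from h: h → d → k → i → c → f.

f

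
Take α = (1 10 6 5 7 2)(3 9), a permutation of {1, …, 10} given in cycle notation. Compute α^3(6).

6 lies in the 6-cycle (1 10 6 5 7 2).
Stepping 3 places around the cycle: 6 → 5 → 7 → 2.

2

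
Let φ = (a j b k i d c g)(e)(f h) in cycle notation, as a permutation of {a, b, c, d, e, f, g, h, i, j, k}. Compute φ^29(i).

i lies in the 8-cycle (a j b k i d c g).
Powers repeat with period 8 on this cycle, and 29 mod 8 = 5, so φ^29(i) = φ^5(i).
Stepping 5 places around the cycle: i → d → c → g → a → j.

j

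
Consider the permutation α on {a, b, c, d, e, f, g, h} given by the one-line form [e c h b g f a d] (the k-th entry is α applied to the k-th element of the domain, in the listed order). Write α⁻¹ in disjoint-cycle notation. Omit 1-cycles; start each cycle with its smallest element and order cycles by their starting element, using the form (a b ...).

The cycle decomposition of α is (a e g)(b c h d).
Reversing each cycle (and rotating so the smallest element leads) gives α⁻¹ = (a g e)(b d h c).

(a g e)(b d h c)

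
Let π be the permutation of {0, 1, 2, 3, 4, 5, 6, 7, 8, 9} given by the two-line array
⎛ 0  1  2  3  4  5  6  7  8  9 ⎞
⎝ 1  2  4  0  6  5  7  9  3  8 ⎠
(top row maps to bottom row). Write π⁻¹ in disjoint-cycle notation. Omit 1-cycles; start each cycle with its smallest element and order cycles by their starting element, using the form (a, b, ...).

(0, 3, 8, 9, 7, 6, 4, 2, 1)

First write π in disjoint cycles: (0, 1, 2, 4, 6, 7, 9, 8, 3).
Reversing each cycle (and rotating so the smallest element leads) gives π⁻¹ = (0, 3, 8, 9, 7, 6, 4, 2, 1).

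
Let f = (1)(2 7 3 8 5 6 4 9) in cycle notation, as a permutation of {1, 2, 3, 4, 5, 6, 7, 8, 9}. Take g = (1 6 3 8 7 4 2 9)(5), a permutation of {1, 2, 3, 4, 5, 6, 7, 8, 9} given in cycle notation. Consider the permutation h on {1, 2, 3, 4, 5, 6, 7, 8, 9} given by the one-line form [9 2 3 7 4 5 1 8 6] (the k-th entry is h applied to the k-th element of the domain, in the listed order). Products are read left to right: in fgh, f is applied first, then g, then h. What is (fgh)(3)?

Chase 3: f(3) = 8; g(8) = 7; h(7) = 1. Hence (fgh)(3) = 1.

1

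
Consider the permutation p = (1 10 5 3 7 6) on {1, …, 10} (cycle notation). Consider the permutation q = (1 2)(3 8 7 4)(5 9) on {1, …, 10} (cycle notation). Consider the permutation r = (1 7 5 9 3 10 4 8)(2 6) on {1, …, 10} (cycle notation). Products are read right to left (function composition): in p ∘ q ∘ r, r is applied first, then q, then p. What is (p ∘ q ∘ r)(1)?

4

Apply the permutations in order: r(1) = 7, then q(7) = 4, then p(4) = 4. So (p ∘ q ∘ r)(1) = 4.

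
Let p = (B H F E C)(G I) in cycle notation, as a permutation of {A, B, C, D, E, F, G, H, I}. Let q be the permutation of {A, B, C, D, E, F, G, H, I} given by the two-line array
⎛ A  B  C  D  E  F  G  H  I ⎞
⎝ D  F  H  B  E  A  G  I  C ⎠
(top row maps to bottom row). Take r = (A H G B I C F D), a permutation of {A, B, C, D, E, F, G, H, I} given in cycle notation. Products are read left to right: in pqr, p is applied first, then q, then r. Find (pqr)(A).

A

Apply the permutations in order: p(A) = A, then q(A) = D, then r(D) = A. So (pqr)(A) = A.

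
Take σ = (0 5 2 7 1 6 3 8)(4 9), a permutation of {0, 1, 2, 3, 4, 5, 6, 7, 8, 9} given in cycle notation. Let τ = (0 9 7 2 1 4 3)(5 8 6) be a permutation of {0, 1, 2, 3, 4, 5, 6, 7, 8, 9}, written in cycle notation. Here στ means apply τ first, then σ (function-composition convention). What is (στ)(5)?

τ(5) = 8, then σ(8) = 0; composing gives (στ)(5) = 0.

0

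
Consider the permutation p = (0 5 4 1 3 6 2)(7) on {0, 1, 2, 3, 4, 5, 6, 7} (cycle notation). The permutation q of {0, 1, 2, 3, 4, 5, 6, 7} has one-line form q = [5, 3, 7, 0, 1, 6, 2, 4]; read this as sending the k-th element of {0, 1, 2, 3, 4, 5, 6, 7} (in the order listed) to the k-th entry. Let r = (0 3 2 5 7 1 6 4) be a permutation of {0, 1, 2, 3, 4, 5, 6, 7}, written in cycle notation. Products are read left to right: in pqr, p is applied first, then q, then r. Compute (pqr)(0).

Apply the permutations in order: p(0) = 5, then q(5) = 6, then r(6) = 4. So (pqr)(0) = 4.

4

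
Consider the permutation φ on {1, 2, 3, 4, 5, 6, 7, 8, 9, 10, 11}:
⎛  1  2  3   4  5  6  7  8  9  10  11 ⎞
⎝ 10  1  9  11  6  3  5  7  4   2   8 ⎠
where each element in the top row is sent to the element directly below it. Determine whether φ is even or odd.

odd

In disjoint-cycle form the cycle lengths are 8, 3.
A cycle is odd iff its length is even; φ has 1 even-length cycle, so sgn(φ) = (−1)^1 and φ is odd.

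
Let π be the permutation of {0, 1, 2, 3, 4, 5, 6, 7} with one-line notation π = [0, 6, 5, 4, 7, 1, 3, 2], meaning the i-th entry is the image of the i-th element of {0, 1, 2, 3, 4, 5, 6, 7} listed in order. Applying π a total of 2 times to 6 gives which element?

Tracing 6 → 3 → … returns to 6 after 7 steps, so 6 lies in a 7-cycle (1 6 3 4 7 2 5).
Advancing 2 steps from 6: 6 → 3 → 4.

4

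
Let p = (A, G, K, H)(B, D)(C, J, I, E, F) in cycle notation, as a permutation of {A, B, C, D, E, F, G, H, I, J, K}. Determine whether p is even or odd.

The cycle lengths are 5, 4, 2.
A cycle is odd iff its length is even; p has 2 even-length cycles, so sgn(p) = (−1)^2 and p is even.

even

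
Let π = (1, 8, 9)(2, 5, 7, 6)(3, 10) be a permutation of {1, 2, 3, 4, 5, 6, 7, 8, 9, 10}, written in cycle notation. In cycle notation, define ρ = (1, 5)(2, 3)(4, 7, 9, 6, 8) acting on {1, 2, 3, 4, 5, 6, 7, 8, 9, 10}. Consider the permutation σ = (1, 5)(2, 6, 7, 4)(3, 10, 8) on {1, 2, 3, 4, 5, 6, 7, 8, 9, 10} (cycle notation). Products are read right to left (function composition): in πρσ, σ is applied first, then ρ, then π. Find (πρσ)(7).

6

Chase 7: σ(7) = 4; ρ(4) = 7; π(7) = 6. Hence (πρσ)(7) = 6.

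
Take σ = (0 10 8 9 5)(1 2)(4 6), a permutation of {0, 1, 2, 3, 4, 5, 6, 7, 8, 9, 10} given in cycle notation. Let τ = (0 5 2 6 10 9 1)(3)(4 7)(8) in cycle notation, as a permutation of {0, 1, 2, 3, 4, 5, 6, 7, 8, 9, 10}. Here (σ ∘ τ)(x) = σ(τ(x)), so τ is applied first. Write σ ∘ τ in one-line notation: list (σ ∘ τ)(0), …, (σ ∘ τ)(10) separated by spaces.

Chase each element through τ then σ: 0 → 5 → 0; 1 → 0 → 10; 2 → 6 → 4; 3 → 3 → 3; 4 → 7 → 7; 5 → 2 → 1; 6 → 10 → 8; 7 → 4 → 6; 8 → 8 → 9; 9 → 1 → 2; 10 → 9 → 5.
Collecting the images, σ ∘ τ = [0 10 4 3 7 1 8 6 9 2 5].

0 10 4 3 7 1 8 6 9 2 5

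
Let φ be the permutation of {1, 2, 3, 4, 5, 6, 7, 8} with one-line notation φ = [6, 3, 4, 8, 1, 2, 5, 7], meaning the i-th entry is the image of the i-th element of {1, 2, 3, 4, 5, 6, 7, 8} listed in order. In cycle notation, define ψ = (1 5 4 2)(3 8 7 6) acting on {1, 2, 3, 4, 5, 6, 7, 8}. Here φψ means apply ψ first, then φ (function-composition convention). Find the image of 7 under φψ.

(φψ)(7) = φ(ψ(7)). ψ(7) = 6, then φ(6) = 2. So (φψ)(7) = 2.

2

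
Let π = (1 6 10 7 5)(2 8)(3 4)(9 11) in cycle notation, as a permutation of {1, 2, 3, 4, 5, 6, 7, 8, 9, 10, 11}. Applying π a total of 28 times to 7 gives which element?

6

7 lies in the 5-cycle (1 6 10 7 5).
On a 5-cycle, π^5 is the identity, so π^28 = π^3 there (28 ≡ 3 mod 5).
Advancing 3 steps from 7: 7 → 5 → 1 → 6.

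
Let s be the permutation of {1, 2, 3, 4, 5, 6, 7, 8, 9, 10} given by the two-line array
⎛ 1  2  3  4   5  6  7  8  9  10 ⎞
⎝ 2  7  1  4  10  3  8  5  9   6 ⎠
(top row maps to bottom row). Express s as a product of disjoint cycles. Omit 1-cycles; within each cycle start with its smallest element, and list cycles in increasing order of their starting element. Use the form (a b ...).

Iterating s from 1 gives 1 → 2 → 7 → 8 → 5 → 10 → 6 → 3 → 1; that is the 8-cycle (1 2 7 8 5 10 6 3).
Continuing from each remaining unvisited element yields (1 2 7 8 5 10 6 3).

(1 2 7 8 5 10 6 3)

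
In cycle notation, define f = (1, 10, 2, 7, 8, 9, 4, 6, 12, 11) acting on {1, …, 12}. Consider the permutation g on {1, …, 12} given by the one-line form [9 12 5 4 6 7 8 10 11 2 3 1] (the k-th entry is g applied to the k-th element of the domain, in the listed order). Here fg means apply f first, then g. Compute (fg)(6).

f(6) = 12, then g(12) = 1; composing gives (fg)(6) = 1.

1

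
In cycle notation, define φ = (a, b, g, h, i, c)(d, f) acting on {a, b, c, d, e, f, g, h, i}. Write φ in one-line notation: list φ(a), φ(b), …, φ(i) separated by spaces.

b g a f e d h i c

Image by image: a↦b, b↦g, c↦a, d↦f, e↦e, f↦d, g↦h, h↦i, i↦c.
Listing these in domain order gives b g a f e d h i c.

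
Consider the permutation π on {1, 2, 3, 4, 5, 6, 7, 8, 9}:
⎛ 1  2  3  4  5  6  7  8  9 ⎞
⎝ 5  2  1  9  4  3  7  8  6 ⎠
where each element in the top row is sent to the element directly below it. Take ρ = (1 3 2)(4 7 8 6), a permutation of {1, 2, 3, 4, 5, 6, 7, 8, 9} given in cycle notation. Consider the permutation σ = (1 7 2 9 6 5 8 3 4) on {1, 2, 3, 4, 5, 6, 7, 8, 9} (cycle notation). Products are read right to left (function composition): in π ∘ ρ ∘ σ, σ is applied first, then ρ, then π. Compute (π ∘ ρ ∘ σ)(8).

2

(π ∘ ρ ∘ σ)(8) = π(ρ(σ(8))). σ(8) = 3, then ρ(3) = 2, then π(2) = 2, so the result is 2.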